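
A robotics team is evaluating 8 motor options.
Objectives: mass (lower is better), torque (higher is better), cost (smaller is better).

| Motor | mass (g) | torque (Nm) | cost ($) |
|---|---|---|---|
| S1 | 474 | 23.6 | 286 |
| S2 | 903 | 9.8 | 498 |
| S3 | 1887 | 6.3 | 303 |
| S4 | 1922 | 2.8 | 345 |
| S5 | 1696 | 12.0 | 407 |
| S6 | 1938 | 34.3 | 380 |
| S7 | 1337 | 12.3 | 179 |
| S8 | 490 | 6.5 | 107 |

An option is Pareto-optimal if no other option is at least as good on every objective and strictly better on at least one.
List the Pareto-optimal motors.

S1: not dominated (best mass).
S2: dominated by S1 (mass 474≤903, torque 23.6≥9.8, cost 286≤498).
S3: dominated by S1 (mass 474≤1887, torque 23.6≥6.3, cost 286≤303).
S4: dominated by S1 (mass 474≤1922, torque 23.6≥2.8, cost 286≤345).
S5: dominated by S1 (mass 474≤1696, torque 23.6≥12.0, cost 286≤407).
S6: not dominated (best torque).
S7: not dominated.
S8: not dominated (best cost).

S1, S6, S7, S8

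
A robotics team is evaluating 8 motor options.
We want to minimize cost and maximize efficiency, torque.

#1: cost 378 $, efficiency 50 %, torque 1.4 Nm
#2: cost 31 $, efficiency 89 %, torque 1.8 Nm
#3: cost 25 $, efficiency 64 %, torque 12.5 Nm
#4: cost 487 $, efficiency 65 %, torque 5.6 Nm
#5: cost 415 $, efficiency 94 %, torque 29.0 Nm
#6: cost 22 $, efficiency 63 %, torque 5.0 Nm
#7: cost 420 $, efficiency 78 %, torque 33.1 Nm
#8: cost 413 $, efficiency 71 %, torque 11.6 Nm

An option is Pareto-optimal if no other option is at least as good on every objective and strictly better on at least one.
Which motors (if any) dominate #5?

#1: worse on efficiency (50 vs 94).
#2: worse on efficiency (89 vs 94).
#3: worse on efficiency (64 vs 94).
#4: worse on cost (487 vs 415).
#6: worse on efficiency (63 vs 94).
#7: worse on cost (420 vs 415).
#8: worse on efficiency (71 vs 94).
No option dominates #5.

none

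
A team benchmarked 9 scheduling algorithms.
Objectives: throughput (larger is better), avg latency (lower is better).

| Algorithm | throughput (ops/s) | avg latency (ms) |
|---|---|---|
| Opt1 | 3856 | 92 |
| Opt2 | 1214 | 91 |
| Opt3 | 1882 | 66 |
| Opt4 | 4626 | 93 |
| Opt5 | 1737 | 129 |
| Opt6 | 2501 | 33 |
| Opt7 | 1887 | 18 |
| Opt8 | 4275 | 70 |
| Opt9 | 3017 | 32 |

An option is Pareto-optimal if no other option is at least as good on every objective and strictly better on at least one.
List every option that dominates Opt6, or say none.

Opt9

Opt9: throughput 3017≥2501, avg latency 32≤33 — dominates Opt6.
Others (Opt1, Opt2, Opt3, Opt4, Opt5, Opt7, Opt8) are each worse than Opt6 on at least one objective.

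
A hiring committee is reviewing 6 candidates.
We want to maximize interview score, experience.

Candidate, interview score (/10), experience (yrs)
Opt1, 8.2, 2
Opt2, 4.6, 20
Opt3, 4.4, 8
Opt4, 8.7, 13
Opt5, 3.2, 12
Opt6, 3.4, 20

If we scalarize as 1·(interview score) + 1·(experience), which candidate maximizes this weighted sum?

Opt2

Opt1: 1·8.2 + 1·2 = 10.2
Opt2: 1·4.6 + 1·20 = 24.6
Opt3: 1·4.4 + 1·8 = 12.4
Opt4: 1·8.7 + 1·13 = 21.7
Opt5: 1·3.2 + 1·12 = 15.2
Opt6: 1·3.4 + 1·20 = 23.4
Highest: Opt2 at 24.6.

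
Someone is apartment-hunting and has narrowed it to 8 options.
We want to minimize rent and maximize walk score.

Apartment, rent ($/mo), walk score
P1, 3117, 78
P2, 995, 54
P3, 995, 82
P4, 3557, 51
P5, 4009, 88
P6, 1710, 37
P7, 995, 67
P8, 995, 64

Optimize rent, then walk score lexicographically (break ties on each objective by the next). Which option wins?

First minimize rent: best is 995, kept {P2, P3, P7, P8}.
Then maximize walk score: best is 82, kept {P3}.

P3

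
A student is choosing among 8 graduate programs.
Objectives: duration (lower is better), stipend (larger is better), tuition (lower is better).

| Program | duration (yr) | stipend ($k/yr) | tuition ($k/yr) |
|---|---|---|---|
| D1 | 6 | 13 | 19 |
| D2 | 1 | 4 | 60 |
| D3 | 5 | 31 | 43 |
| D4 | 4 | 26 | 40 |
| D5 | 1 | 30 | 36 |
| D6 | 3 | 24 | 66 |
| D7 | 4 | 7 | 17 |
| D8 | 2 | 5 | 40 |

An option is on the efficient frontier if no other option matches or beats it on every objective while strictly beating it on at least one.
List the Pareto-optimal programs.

D1: not dominated.
D2: dominated by D5 (duration 1≤1, stipend 30≥4, tuition 36≤60).
D3: not dominated (best stipend).
D4: dominated by D5 (duration 1≤4, stipend 30≥26, tuition 36≤40).
D5: not dominated.
D6: dominated by D5 (duration 1≤3, stipend 30≥24, tuition 36≤66).
D7: not dominated (best tuition).
D8: dominated by D5 (duration 1≤2, stipend 30≥5, tuition 36≤40).

D1, D3, D5, D7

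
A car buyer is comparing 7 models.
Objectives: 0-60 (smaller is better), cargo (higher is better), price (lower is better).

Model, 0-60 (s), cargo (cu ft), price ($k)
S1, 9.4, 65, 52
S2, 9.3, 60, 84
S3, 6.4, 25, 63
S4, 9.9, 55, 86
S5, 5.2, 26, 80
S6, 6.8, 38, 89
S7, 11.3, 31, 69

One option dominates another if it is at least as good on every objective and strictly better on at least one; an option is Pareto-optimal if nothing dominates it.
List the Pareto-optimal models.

S1: not dominated (best cargo).
S2: not dominated.
S3: not dominated.
S4: dominated by S1 (0-60 9.4≤9.9, cargo 65≥55, price 52≤86).
S5: not dominated (best 0-60).
S6: not dominated.
S7: dominated by S1 (0-60 9.4≤11.3, cargo 65≥31, price 52≤69).

S1, S2, S3, S5, S6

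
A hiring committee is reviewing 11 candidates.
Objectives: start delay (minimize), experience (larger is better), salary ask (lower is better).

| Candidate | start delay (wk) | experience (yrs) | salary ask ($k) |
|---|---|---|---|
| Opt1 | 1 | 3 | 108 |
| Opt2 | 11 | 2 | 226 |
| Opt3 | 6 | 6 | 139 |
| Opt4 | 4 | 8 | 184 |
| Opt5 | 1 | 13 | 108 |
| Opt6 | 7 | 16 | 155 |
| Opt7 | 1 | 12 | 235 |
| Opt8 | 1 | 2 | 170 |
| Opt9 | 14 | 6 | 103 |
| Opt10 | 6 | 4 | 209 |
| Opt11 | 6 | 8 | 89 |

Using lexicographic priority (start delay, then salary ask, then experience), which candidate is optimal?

Opt5

First minimize start delay: best is 1, kept {Opt1, Opt5, Opt7, Opt8}.
Then minimize salary ask: best is 108, kept {Opt1, Opt5}.
Then maximize experience: best is 13, kept {Opt5}.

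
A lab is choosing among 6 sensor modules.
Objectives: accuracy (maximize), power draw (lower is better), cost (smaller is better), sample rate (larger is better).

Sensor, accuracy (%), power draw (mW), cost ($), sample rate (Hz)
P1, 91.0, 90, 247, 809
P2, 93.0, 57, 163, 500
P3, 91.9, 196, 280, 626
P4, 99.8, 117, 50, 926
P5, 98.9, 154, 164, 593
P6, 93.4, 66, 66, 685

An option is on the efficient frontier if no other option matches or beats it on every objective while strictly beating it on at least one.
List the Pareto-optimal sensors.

P1: not dominated.
P2: not dominated (best power draw).
P3: dominated by P4 (accuracy 99.8≥91.9, power draw 117≤196, cost 50≤280, sample rate 926≥626).
P4: not dominated (best accuracy).
P5: dominated by P4 (accuracy 99.8≥98.9, power draw 117≤154, cost 50≤164, sample rate 926≥593).
P6: not dominated.

P1, P2, P4, P6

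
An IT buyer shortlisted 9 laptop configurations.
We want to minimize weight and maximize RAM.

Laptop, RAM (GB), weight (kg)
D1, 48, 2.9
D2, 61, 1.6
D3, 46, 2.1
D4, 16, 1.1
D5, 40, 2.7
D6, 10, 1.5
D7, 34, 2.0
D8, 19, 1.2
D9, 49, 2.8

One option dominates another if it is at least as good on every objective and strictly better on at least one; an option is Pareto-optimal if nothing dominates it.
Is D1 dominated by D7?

D7 vs D1: D7 is worse on RAM (34 vs 48), so it does not dominate D1.

No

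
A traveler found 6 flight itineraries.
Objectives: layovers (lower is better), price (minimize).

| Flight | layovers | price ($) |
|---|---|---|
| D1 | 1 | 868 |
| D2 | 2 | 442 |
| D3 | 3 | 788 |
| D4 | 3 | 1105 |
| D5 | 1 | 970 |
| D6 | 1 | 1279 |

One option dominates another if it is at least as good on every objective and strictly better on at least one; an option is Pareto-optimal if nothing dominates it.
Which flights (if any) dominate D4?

D1, D2, D3, D5

D1: layovers 1≤3, price 868≤1105 — dominates D4.
D2: layovers 2≤3, price 442≤1105 — dominates D4.
D3: layovers 3≤3, price 788≤1105 — dominates D4.
D5: layovers 1≤3, price 970≤1105 — dominates D4.
Others (D6) are each worse than D4 on at least one objective.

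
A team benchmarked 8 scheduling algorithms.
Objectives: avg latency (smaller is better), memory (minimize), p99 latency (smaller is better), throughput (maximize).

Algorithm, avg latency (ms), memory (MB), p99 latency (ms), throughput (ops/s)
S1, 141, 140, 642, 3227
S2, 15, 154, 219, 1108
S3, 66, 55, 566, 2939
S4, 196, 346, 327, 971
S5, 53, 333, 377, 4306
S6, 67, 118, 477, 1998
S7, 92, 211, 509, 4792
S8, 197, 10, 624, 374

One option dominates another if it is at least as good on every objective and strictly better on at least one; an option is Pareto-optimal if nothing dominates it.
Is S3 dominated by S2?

S2 vs S3: S2 is worse on memory (154 vs 55), so it does not dominate S3.

No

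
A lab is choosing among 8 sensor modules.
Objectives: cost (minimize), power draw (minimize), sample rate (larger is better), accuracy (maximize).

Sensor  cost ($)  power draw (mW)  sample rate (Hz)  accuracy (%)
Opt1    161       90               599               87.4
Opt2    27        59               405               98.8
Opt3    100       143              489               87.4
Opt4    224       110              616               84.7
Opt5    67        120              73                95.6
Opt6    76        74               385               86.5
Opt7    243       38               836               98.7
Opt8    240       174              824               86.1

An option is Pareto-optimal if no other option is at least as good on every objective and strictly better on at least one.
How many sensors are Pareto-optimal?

Opt1: not dominated.
Opt2: not dominated (best cost).
Opt3: not dominated.
Opt4: not dominated.
Opt5: dominated by Opt2 (cost 27≤67, power draw 59≤120, sample rate 405≥73, accuracy 98.8≥95.6).
Opt6: dominated by Opt2 (cost 27≤76, power draw 59≤74, sample rate 405≥385, accuracy 98.8≥86.5).
Opt7: not dominated (best power draw).
Opt8: not dominated.
Pareto-optimal: Opt1, Opt2, Opt3, Opt4, Opt7, Opt8 → 6.

6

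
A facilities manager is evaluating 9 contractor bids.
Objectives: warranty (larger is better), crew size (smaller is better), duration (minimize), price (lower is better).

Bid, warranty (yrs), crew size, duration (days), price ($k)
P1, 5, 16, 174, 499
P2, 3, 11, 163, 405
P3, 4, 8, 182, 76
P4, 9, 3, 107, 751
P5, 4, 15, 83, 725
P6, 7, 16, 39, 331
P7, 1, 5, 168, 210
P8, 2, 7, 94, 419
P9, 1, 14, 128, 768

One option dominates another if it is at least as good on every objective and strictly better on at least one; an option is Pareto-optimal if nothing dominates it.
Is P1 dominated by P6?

P6 vs P1: warranty 7≥5, crew size 16≤16, duration 39≤174, price 331≤499 — P6 is at least as good on every objective with at least one strict improvement.

Yes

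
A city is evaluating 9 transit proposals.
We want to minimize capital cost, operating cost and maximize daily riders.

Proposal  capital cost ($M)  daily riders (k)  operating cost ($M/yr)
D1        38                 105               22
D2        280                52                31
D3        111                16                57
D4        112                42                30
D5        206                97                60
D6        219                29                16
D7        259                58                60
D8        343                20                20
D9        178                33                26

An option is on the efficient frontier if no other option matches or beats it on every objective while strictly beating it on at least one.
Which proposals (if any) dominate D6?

D1: worse on operating cost (22 vs 16).
D2: worse on capital cost (280 vs 219).
D3: worse on daily riders (16 vs 29).
D4: worse on operating cost (30 vs 16).
D5: worse on operating cost (60 vs 16).
D7: worse on capital cost (259 vs 219).
D8: worse on capital cost (343 vs 219).
D9: worse on operating cost (26 vs 16).
No option dominates D6.

none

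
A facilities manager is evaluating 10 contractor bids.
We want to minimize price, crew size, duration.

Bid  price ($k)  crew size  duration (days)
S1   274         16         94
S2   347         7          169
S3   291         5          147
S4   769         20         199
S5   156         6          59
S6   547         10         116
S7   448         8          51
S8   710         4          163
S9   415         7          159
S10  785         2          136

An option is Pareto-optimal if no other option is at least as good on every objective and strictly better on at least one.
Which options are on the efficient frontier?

S3, S5, S7, S8, S10

S1: dominated by S5 (price 156≤274, crew size 6≤16, duration 59≤94).
S2: dominated by S3 (price 291≤347, crew size 5≤7, duration 147≤169).
S3: not dominated.
S4: dominated by S1 (price 274≤769, crew size 16≤20, duration 94≤199).
S5: not dominated (best price).
S6: dominated by S5 (price 156≤547, crew size 6≤10, duration 59≤116).
S7: not dominated (best duration).
S8: not dominated.
S9: dominated by S3 (price 291≤415, crew size 5≤7, duration 147≤159).
S10: not dominated (best crew size).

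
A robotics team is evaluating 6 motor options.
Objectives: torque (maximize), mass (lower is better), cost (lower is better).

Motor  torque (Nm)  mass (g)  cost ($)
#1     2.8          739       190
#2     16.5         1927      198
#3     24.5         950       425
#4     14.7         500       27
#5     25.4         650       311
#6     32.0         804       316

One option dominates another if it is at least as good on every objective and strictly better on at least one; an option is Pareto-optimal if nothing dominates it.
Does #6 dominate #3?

Yes

#6 vs #3: torque 32.0≥24.5, mass 804≤950, cost 316≤425 — #6 is at least as good on every objective with at least one strict improvement.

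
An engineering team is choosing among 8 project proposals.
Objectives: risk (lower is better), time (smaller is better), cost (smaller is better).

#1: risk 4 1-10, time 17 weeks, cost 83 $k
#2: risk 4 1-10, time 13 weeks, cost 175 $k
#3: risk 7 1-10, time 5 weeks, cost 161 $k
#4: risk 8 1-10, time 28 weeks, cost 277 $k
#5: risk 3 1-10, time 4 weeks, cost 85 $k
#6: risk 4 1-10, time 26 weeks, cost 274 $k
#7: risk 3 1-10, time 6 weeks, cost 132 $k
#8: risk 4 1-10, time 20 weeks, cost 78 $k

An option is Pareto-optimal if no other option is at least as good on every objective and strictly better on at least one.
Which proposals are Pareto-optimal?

#1: not dominated.
#2: dominated by #5 (risk 3≤4, time 4≤13, cost 85≤175).
#3: dominated by #5 (risk 3≤7, time 4≤5, cost 85≤161).
#4: dominated by #1 (risk 4≤8, time 17≤28, cost 83≤277).
#5: not dominated (best time).
#6: dominated by #1 (risk 4≤4, time 17≤26, cost 83≤274).
#7: dominated by #5 (risk 3≤3, time 4≤6, cost 85≤132).
#8: not dominated (best cost).

#1, #5, #8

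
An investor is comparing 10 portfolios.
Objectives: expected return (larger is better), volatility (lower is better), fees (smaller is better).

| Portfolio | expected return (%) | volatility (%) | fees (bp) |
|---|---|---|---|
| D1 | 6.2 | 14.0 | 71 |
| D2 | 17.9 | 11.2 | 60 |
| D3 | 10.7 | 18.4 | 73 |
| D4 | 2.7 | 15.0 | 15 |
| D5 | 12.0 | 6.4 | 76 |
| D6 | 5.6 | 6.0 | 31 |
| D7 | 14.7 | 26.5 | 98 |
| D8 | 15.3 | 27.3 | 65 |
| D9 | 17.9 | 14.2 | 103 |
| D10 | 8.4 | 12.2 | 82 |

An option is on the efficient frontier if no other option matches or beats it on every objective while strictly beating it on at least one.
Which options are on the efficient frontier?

D1: dominated by D2 (expected return 17.9≥6.2, volatility 11.2≤14.0, fees 60≤71).
D2: not dominated.
D3: dominated by D2 (expected return 17.9≥10.7, volatility 11.2≤18.4, fees 60≤73).
D4: not dominated (best fees).
D5: not dominated.
D6: not dominated (best volatility).
D7: dominated by D2 (expected return 17.9≥14.7, volatility 11.2≤26.5, fees 60≤98).
D8: dominated by D2 (expected return 17.9≥15.3, volatility 11.2≤27.3, fees 60≤65).
D9: dominated by D2 (expected return 17.9≥17.9, volatility 11.2≤14.2, fees 60≤103).
D10: dominated by D2 (expected return 17.9≥8.4, volatility 11.2≤12.2, fees 60≤82).

D2, D4, D5, D6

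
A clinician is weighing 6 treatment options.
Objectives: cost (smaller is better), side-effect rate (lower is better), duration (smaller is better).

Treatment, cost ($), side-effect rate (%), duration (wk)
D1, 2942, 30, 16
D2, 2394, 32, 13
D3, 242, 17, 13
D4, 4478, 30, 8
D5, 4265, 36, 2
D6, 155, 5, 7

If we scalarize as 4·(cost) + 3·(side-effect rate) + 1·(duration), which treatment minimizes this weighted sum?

D6

D1: 4·2942 + 3·30 + 1·16 = 11874
D2: 4·2394 + 3·32 + 1·13 = 9685
D3: 4·242 + 3·17 + 1·13 = 1032
D4: 4·4478 + 3·30 + 1·8 = 18010
D5: 4·4265 + 3·36 + 1·2 = 17170
D6: 4·155 + 3·5 + 1·7 = 642
Lowest: D6 at 642.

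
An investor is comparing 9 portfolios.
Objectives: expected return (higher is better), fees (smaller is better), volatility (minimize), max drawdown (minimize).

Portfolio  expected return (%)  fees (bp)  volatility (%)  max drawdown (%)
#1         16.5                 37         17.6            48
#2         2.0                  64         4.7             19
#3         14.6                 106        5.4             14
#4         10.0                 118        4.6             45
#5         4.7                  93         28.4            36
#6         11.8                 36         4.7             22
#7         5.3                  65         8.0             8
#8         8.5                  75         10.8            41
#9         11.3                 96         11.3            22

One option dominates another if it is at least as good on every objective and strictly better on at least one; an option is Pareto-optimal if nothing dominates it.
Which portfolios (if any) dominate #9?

#6

#6: expected return 11.8≥11.3, fees 36≤96, volatility 4.7≤11.3, max drawdown 22≤22 — dominates #9.
Others (#1, #2, #3, #4, #5, #7, #8) are each worse than #9 on at least one objective.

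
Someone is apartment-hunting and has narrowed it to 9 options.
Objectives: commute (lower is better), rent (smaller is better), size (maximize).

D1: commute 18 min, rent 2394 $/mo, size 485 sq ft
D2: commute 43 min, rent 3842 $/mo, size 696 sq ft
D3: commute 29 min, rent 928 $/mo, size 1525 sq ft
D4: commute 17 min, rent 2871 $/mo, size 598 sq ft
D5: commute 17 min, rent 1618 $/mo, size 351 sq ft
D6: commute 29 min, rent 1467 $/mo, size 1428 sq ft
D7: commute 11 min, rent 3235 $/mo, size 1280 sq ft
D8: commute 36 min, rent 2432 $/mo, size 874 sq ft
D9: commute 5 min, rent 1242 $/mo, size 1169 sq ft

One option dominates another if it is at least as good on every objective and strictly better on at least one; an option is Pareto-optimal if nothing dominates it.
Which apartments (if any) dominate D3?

D1: worse on rent (2394 vs 928).
D2: worse on commute (43 vs 29).
D4: worse on rent (2871 vs 928).
D5: worse on rent (1618 vs 928).
D6: worse on rent (1467 vs 928).
D7: worse on rent (3235 vs 928).
D8: worse on commute (36 vs 29).
D9: worse on rent (1242 vs 928).
No option dominates D3.

none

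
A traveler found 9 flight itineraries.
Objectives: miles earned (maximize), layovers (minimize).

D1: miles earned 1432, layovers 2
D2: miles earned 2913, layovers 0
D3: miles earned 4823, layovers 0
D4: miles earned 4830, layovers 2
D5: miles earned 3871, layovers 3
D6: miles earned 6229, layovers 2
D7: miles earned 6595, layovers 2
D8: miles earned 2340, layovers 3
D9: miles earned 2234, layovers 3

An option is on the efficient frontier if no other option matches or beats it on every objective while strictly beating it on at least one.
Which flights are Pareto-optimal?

D1: dominated by D2 (miles earned 2913≥1432, layovers 0≤2).
D2: dominated by D3 (miles earned 4823≥2913, layovers 0≤0).
D3: not dominated.
D4: dominated by D6 (miles earned 6229≥4830, layovers 2≤2).
D5: dominated by D3 (miles earned 4823≥3871, layovers 0≤3).
D6: dominated by D7 (miles earned 6595≥6229, layovers 2≤2).
D7: not dominated (best miles earned).
D8: dominated by D2 (miles earned 2913≥2340, layovers 0≤3).
D9: dominated by D2 (miles earned 2913≥2234, layovers 0≤3).

D3, D7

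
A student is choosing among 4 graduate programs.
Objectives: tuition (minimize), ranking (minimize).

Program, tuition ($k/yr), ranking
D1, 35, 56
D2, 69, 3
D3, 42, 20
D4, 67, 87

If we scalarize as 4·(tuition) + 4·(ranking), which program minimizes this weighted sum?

D3

D1: 4·35 + 4·56 = 364
D2: 4·69 + 4·3 = 288
D3: 4·42 + 4·20 = 248
D4: 4·67 + 4·87 = 616
Lowest: D3 at 248.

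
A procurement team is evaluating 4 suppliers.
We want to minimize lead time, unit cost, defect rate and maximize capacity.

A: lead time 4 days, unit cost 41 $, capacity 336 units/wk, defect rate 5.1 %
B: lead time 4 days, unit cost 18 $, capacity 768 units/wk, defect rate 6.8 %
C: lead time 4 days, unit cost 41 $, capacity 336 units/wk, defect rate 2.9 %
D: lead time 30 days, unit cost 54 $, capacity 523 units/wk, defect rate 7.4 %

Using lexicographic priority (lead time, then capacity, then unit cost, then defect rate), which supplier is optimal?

B

First minimize lead time: best is 4, kept {A, B, C}.
Then maximize capacity: best is 768, kept {B}.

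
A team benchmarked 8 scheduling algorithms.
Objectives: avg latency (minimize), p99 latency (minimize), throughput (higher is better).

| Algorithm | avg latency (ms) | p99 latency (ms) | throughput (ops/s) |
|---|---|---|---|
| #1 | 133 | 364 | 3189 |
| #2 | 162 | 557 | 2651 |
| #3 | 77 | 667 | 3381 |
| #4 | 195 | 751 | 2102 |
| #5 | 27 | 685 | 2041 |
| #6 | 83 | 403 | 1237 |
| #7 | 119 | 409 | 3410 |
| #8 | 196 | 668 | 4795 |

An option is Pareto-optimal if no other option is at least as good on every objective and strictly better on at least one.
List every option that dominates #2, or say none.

#1, #7

#1: avg latency 133≤162, p99 latency 364≤557, throughput 3189≥2651 — dominates #2.
#7: avg latency 119≤162, p99 latency 409≤557, throughput 3410≥2651 — dominates #2.
Others (#3, #4, #5, #6, #8) are each worse than #2 on at least one objective.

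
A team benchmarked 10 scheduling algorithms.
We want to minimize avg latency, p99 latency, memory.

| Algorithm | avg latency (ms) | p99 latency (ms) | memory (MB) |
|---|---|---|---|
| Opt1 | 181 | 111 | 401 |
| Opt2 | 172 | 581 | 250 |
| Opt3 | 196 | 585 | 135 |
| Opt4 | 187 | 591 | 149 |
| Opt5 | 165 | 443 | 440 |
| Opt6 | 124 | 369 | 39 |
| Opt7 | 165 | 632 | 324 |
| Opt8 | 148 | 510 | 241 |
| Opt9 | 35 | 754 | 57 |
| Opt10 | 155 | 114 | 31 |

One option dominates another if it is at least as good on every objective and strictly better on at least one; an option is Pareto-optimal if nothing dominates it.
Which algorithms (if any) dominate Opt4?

Opt6: avg latency 124≤187, p99 latency 369≤591, memory 39≤149 — dominates Opt4.
Opt10: avg latency 155≤187, p99 latency 114≤591, memory 31≤149 — dominates Opt4.
Others (Opt1, Opt2, Opt3, Opt5, Opt7, Opt8, Opt9) are each worse than Opt4 on at least one objective.

Opt6, Opt10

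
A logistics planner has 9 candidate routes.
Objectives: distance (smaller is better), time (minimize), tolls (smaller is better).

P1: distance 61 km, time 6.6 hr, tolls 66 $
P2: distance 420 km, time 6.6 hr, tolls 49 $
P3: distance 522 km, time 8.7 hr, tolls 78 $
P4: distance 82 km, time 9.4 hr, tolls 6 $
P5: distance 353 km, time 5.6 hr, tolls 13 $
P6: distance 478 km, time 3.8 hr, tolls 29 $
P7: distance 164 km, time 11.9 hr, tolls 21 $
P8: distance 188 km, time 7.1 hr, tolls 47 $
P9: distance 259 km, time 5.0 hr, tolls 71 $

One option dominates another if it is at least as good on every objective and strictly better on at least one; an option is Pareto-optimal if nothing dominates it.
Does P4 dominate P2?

P4 vs P2: P4 is worse on time (9.4 vs 6.6), so it does not dominate P2.

No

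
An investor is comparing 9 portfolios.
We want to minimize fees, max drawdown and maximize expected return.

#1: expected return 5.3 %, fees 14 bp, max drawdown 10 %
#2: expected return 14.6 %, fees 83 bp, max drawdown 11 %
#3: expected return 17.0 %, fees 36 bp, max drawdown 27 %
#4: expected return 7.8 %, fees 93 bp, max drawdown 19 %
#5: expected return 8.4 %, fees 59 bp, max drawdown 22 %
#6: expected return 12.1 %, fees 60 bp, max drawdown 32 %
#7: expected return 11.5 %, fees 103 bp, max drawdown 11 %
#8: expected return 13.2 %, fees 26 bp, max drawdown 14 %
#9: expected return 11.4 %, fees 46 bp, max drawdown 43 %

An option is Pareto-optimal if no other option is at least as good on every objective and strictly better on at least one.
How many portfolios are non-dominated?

#1: not dominated (best fees).
#2: not dominated.
#3: not dominated (best expected return).
#4: dominated by #2 (expected return 14.6≥7.8, fees 83≤93, max drawdown 11≤19).
#5: dominated by #8 (expected return 13.2≥8.4, fees 26≤59, max drawdown 14≤22).
#6: dominated by #3 (expected return 17.0≥12.1, fees 36≤60, max drawdown 27≤32).
#7: dominated by #2 (expected return 14.6≥11.5, fees 83≤103, max drawdown 11≤11).
#8: not dominated.
#9: dominated by #3 (expected return 17.0≥11.4, fees 36≤46, max drawdown 27≤43).
Pareto-optimal: #1, #2, #3, #8 → 4.

4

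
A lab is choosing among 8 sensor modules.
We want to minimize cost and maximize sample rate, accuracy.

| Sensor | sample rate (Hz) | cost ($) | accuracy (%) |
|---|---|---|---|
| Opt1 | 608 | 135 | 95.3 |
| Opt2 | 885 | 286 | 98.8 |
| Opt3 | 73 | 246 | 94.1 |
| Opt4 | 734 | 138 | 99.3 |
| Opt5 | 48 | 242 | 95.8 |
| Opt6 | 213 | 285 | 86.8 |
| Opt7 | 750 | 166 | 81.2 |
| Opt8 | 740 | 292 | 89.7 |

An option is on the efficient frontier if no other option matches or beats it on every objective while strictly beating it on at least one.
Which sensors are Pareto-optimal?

Opt1: not dominated (best cost).
Opt2: not dominated (best sample rate).
Opt3: dominated by Opt1 (sample rate 608≥73, cost 135≤246, accuracy 95.3≥94.1).
Opt4: not dominated (best accuracy).
Opt5: dominated by Opt4 (sample rate 734≥48, cost 138≤242, accuracy 99.3≥95.8).
Opt6: dominated by Opt1 (sample rate 608≥213, cost 135≤285, accuracy 95.3≥86.8).
Opt7: not dominated.
Opt8: dominated by Opt2 (sample rate 885≥740, cost 286≤292, accuracy 98.8≥89.7).

Opt1, Opt2, Opt4, Opt7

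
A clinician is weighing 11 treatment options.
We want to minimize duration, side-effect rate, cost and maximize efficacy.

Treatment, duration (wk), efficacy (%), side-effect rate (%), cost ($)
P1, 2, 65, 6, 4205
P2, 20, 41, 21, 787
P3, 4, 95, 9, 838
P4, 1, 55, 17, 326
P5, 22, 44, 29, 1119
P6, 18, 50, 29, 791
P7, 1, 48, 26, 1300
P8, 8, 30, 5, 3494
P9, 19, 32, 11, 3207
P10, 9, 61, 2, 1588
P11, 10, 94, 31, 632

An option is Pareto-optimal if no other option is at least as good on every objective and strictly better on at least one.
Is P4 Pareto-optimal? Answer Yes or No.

P1: worse on duration (2 vs 1).
P2: worse on duration (20 vs 1).
P3: worse on duration (4 vs 1).
P5: worse on duration (22 vs 1).
P6: worse on duration (18 vs 1).
P7: worse on efficacy (48 vs 55).
P8: worse on duration (8 vs 1).
P9: worse on duration (19 vs 1).
P10: worse on duration (9 vs 1).
P11: worse on duration (10 vs 1).
No option is at least as good as P4 on every objective and strictly better on one.

Yes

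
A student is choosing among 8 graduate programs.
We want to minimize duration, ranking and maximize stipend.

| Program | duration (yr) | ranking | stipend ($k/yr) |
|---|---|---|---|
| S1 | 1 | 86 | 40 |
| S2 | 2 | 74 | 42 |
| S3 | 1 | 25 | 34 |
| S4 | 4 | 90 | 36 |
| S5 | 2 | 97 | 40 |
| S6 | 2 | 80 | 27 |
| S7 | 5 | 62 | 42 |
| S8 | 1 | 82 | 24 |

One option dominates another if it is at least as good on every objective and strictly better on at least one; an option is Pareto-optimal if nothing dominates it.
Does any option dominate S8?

Yes

S3 vs S8: duration 1≤1, ranking 25≤82, stipend 34≥24 — S3 is at least as good on every objective and strictly better on at least one, so S3 dominates S8.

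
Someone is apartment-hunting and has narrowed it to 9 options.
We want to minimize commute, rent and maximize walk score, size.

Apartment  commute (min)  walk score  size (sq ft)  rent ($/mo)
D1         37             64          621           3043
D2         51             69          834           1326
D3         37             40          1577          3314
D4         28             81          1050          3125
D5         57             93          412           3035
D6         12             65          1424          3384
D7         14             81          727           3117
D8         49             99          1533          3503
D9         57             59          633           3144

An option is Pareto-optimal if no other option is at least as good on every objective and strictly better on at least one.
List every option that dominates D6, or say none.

none

D1: worse on commute (37 vs 12).
D2: worse on commute (51 vs 12).
D3: worse on commute (37 vs 12).
D4: worse on commute (28 vs 12).
D5: worse on commute (57 vs 12).
D7: worse on commute (14 vs 12).
D8: worse on commute (49 vs 12).
D9: worse on commute (57 vs 12).
No option dominates D6.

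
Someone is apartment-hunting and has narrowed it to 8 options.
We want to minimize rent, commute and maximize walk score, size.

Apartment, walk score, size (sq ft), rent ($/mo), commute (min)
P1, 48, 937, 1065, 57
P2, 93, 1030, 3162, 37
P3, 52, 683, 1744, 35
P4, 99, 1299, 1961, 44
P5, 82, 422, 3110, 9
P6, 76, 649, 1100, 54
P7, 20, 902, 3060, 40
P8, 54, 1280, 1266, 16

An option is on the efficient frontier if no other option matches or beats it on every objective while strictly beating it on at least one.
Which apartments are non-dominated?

P1, P2, P4, P5, P6, P8

P1: not dominated (best rent).
P2: not dominated.
P3: dominated by P8 (walk score 54≥52, size 1280≥683, rent 1266≤1744, commute 16≤35).
P4: not dominated (best walk score).
P5: not dominated (best commute).
P6: not dominated.
P7: dominated by P8 (walk score 54≥20, size 1280≥902, rent 1266≤3060, commute 16≤40).
P8: not dominated.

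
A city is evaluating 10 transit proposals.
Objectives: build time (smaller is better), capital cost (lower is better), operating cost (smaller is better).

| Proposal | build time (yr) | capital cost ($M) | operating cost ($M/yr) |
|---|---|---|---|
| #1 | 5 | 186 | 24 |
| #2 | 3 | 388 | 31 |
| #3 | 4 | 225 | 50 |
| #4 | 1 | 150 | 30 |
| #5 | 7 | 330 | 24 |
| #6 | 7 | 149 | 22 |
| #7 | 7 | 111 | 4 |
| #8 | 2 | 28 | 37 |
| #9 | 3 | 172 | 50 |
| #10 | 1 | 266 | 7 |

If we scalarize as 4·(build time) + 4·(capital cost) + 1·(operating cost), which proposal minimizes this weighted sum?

#8

#1: 4·5 + 4·186 + 1·24 = 788
#2: 4·3 + 4·388 + 1·31 = 1595
#3: 4·4 + 4·225 + 1·50 = 966
#4: 4·1 + 4·150 + 1·30 = 634
#5: 4·7 + 4·330 + 1·24 = 1372
#6: 4·7 + 4·149 + 1·22 = 646
#7: 4·7 + 4·111 + 1·4 = 476
#8: 4·2 + 4·28 + 1·37 = 157
#9: 4·3 + 4·172 + 1·50 = 750
#10: 4·1 + 4·266 + 1·7 = 1075
Lowest: #8 at 157.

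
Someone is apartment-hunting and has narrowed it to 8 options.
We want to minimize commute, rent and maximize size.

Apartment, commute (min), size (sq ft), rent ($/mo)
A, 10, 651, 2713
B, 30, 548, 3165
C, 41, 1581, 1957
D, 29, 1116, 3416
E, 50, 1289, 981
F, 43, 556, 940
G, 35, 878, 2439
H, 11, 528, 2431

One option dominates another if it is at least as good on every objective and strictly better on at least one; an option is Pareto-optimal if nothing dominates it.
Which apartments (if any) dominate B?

A

A: commute 10≤30, size 651≥548, rent 2713≤3165 — dominates B.
Others (C, D, E, F, G, H) are each worse than B on at least one objective.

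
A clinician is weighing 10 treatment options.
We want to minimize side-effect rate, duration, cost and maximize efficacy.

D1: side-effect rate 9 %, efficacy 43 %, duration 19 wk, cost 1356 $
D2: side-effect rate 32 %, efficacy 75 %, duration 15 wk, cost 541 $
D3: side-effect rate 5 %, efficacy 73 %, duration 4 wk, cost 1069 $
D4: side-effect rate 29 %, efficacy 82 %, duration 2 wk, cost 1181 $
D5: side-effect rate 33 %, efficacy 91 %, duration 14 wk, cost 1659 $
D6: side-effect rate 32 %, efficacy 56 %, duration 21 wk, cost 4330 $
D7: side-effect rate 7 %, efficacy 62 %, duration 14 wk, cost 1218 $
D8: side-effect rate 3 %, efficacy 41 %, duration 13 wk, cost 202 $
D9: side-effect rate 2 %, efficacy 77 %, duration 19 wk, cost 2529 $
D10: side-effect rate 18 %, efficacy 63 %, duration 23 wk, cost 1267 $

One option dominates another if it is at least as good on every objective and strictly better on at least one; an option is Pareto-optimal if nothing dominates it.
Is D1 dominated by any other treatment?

Yes

D3 vs D1: side-effect rate 5≤9, efficacy 73≥43, duration 4≤19, cost 1069≤1356 — D3 is at least as good on every objective and strictly better on at least one, so D3 dominates D1.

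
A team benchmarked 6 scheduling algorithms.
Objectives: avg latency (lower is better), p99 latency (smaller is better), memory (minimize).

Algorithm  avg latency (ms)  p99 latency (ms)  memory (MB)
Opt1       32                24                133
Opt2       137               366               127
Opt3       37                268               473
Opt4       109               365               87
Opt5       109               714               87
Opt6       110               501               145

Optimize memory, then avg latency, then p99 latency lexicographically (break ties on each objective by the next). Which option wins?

Opt4

First minimize memory: best is 87, kept {Opt4, Opt5}.
Then minimize avg latency: best is 109, kept {Opt4, Opt5}.
Then minimize p99 latency: best is 365, kept {Opt4}.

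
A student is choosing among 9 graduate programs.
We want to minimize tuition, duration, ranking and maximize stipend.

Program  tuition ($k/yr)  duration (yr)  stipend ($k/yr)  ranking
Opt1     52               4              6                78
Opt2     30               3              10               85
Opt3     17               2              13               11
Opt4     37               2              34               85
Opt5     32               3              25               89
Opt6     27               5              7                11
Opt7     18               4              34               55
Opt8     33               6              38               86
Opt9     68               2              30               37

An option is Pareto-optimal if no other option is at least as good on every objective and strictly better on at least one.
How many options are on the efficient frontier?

Opt1: dominated by Opt3 (tuition 17≤52, duration 2≤4, stipend 13≥6, ranking 11≤78).
Opt2: dominated by Opt3 (tuition 17≤30, duration 2≤3, stipend 13≥10, ranking 11≤85).
Opt3: not dominated (best tuition).
Opt4: not dominated.
Opt5: not dominated.
Opt6: dominated by Opt3 (tuition 17≤27, duration 2≤5, stipend 13≥7, ranking 11≤11).
Opt7: not dominated.
Opt8: not dominated (best stipend).
Opt9: not dominated.
Pareto-optimal: Opt3, Opt4, Opt5, Opt7, Opt8, Opt9 → 6.

6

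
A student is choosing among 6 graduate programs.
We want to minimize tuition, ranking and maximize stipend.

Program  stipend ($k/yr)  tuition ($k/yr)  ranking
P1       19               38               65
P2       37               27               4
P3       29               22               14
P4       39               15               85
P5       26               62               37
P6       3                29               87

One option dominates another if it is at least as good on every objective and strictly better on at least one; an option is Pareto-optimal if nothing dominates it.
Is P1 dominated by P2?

Yes

P2 vs P1: stipend 37≥19, tuition 27≤38, ranking 4≤65 — P2 is at least as good on every objective with at least one strict improvement.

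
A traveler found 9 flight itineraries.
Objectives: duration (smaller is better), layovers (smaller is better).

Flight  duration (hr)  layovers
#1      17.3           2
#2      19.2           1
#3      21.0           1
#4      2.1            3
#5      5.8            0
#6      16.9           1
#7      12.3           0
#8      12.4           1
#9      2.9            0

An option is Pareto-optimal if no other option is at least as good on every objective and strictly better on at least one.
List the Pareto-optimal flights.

#4, #9

#1: dominated by #5 (duration 5.8≤17.3, layovers 0≤2).
#2: dominated by #5 (duration 5.8≤19.2, layovers 0≤1).
#3: dominated by #2 (duration 19.2≤21.0, layovers 1≤1).
#4: not dominated (best duration).
#5: dominated by #9 (duration 2.9≤5.8, layovers 0≤0).
#6: dominated by #5 (duration 5.8≤16.9, layovers 0≤1).
#7: dominated by #5 (duration 5.8≤12.3, layovers 0≤0).
#8: dominated by #5 (duration 5.8≤12.4, layovers 0≤1).
#9: not dominated.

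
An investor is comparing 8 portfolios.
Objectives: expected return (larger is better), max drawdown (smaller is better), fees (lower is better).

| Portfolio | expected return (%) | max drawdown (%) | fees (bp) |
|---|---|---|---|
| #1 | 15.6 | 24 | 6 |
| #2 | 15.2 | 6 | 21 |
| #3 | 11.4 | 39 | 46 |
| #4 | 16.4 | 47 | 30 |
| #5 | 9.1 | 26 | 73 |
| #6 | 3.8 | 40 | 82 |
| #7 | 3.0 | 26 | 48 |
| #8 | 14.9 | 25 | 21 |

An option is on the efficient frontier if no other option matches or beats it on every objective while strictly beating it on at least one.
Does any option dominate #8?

#1 vs #8: expected return 15.6≥14.9, max drawdown 24≤25, fees 6≤21 — #1 is at least as good on every objective and strictly better on at least one, so #1 dominates #8.

Yes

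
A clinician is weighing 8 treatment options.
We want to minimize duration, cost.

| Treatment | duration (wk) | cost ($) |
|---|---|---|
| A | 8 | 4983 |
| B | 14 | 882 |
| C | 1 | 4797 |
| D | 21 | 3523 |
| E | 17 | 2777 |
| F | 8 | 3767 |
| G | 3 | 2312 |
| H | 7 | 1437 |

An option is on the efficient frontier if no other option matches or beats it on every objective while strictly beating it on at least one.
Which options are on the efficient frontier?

A: dominated by C (duration 1≤8, cost 4797≤4983).
B: not dominated (best cost).
C: not dominated (best duration).
D: dominated by B (duration 14≤21, cost 882≤3523).
E: dominated by B (duration 14≤17, cost 882≤2777).
F: dominated by G (duration 3≤8, cost 2312≤3767).
G: not dominated.
H: not dominated.

B, C, G, H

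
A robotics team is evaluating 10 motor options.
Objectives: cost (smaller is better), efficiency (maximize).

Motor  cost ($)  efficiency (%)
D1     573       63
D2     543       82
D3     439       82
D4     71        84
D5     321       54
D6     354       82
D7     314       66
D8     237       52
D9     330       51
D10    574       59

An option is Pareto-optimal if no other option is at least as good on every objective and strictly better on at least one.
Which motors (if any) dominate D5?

D4: cost 71≤321, efficiency 84≥54 — dominates D5.
D7: cost 314≤321, efficiency 66≥54 — dominates D5.
Others (D1, D2, D3, D6, D8, D9, D10) are each worse than D5 on at least one objective.

D4, D7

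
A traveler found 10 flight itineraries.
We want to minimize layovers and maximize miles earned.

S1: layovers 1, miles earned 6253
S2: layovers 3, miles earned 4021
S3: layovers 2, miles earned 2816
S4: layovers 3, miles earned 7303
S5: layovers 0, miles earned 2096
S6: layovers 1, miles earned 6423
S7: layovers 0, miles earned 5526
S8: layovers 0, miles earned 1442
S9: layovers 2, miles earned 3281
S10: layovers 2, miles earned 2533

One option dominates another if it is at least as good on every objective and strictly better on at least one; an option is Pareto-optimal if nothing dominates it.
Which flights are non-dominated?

S4, S6, S7

S1: dominated by S6 (layovers 1≤1, miles earned 6423≥6253).
S2: dominated by S1 (layovers 1≤3, miles earned 6253≥4021).
S3: dominated by S1 (layovers 1≤2, miles earned 6253≥2816).
S4: not dominated (best miles earned).
S5: dominated by S7 (layovers 0≤0, miles earned 5526≥2096).
S6: not dominated.
S7: not dominated.
S8: dominated by S5 (layovers 0≤0, miles earned 2096≥1442).
S9: dominated by S1 (layovers 1≤2, miles earned 6253≥3281).
S10: dominated by S1 (layovers 1≤2, miles earned 6253≥2533).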